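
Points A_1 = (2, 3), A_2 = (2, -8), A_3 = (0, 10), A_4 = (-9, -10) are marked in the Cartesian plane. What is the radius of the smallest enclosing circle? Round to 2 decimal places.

10.97

By Welzl's lemma the MEC is supported by two points (diametrically opposite) or three points (on a circumcircle).
The farthest pair is A_3–A_4 with squared distance 481. The circle on this segment as diameter has centre (-4.5, 0) and r² = 481/4 = 120.25.
Check A_1: distance² to centre = 51.25 ≤ 120.25, so it lies inside.
All remaining points lie in this disk, and no smaller disk contains both endpoints, so this is the minimum enclosing circle.
r = √(120.25) ≈ 10.97.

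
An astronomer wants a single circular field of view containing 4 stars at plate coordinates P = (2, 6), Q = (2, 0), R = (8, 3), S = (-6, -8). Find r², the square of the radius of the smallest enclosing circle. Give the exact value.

By Welzl's lemma the MEC is supported by two points (diametrically opposite) or three points (on a circumcircle).
The farthest pair is R–S with squared distance 317. The circle on this segment as diameter has centre (1, -2.5) and r² = 317/4 = 79.25.
Check P: distance² to centre = 73.25 ≤ 79.25, so it lies inside.
All remaining points lie in this disk, and no smaller disk contains both endpoints, so this is the minimum enclosing circle.

79.25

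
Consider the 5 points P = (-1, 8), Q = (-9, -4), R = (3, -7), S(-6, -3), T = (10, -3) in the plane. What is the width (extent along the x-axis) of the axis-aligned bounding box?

19

max x = 10, min x = -9, so width = 19.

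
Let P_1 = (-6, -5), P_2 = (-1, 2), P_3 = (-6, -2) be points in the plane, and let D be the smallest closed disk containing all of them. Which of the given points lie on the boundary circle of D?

P_1, P_2

Side lengths²: P_1P_2² = 74, P_1P_3² = 9, P_2P_3² = 41.
Since P_1P_2² = 74 ≥ 41 + 9 = 50, the angle opposite P_1P_2 is not acute, so the smallest enclosing circle has P_1P_2 as diameter.
Centre = midpoint of P_1P_2 = (-3.5, -1.5), r² = 74/4 = 18.5.
The points at distance exactly r from the centre are P_1, P_2 — 2 points.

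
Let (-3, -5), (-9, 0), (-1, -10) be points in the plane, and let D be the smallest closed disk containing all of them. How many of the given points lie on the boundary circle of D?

Call the three points A, B, C in the order given.
Side lengths²: AB² = 61, AC² = 29, BC² = 164.
Since BC² = 164 ≥ 61 + 29 = 90, the angle opposite BC is not acute, so the smallest enclosing circle has BC as diameter.
Centre = midpoint of BC = (-5, -5), r² = 164/4 = 41.
The points at distance exactly r from the centre are (-9, 0), (-1, -10) — 2 points.

2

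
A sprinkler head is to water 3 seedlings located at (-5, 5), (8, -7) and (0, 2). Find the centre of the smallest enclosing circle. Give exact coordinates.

Call the three points A, B, C in the order given.
Side lengths²: AB² = 313, AC² = 34, BC² = 145.
Since AB² = 313 ≥ 145 + 34 = 179, the angle opposite AB is not acute, so the smallest enclosing circle has AB as diameter.
Centre = midpoint of AB = (1.5, -1), r² = 313/4 = 78.25.
Centre = (1.5, -1).

(1.5, -1)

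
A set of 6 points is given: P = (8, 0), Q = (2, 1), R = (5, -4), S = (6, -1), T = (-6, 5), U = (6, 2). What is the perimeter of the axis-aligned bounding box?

Width = max x − min x = 8 − (-6) = 14.
Height = max y − min y = 5 − (-4) = 9.
Perimeter = 2(14 + 9) = 46.

46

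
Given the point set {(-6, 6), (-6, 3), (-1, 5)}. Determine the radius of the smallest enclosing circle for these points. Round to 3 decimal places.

Call the three points A, B, C in the order given.
Side lengths²: AB² = 9, AC² = 26, BC² = 29.
Since BC² = 29 < 26 + 9 = 35, the triangle is acute, so the smallest enclosing circle is the circumcircle.
Circumcentre = (-3.7, 4.5), r² = 7.54.
r = √(7.54) ≈ 2.746.

2.746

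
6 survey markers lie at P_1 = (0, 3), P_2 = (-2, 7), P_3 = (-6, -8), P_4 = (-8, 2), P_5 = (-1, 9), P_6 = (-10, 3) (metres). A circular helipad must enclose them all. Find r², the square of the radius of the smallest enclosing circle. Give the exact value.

78.5

By Welzl's lemma the MEC is supported by two points (diametrically opposite) or three points (on a circumcircle).
The farthest pair is P_3–P_5 with squared distance 314. The circle on this segment as diameter has centre (-3.5, 0.5) and r² = 314/4 = 78.5.
Check P_1: distance² to centre = 18.5 ≤ 78.5, so it lies inside.
All remaining points lie in this disk, and no smaller disk contains both endpoints, so this is the minimum enclosing circle.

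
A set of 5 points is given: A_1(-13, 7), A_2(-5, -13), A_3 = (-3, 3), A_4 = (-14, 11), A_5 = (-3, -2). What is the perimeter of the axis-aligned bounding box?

70

Width = max x − min x = -3 − (-14) = 11.
Height = max y − min y = 11 − (-13) = 24.
Perimeter = 2(11 + 24) = 70.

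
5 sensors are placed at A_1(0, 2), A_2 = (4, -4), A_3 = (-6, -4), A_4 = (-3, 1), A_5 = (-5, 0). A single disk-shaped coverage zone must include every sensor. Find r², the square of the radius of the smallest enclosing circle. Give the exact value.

The minimum enclosing circle of a finite set is fixed by two of the points (as a diameter) or three (as a circumcircle).
The minimum enclosing circle is determined by three boundary points: A_1, A_2, A_3.
Their circumcentre is (-1, -3) with r² = 26.
The farthest remaining point A_5 is at distance² 25 ≤ 26.

26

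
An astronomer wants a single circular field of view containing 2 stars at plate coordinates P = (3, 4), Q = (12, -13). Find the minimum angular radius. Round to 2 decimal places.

The smallest circle enclosing two points has them as diameter endpoints.
Centre = midpoint = (7.5, -4.5); r² = |PQ|²/4 = 370/4 = 92.5.
r = √(92.5) ≈ 9.62.

9.62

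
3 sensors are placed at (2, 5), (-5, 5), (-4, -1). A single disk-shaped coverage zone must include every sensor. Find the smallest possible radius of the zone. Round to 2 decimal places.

Call the three points A, B, C in the order given.
Side lengths²: AB² = 49, AC² = 72, BC² = 37.
Since AC² = 72 < 49 + 37 = 86, the triangle is acute, so the smallest enclosing circle is the circumcircle.
Circumcentre = (-1.5, 2.5), r² = 18.5.
r = √(18.5) ≈ 4.30.

4.30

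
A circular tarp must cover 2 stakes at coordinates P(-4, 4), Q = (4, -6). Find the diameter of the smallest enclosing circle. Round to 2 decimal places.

The smallest circle enclosing two points has them as diameter endpoints.
Centre = midpoint = (0, -1); r² = |PQ|²/4 = 164/4 = 41.
Diameter = 2r = 2√41 ≈ 12.81.

12.81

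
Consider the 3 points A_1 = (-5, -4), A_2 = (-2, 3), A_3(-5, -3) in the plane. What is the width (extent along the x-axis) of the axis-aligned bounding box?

3

max x = -2, min x = -5, so width = 3.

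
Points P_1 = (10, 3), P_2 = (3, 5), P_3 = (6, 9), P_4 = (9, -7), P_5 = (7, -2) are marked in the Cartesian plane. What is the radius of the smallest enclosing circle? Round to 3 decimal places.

By Welzl's lemma the MEC is supported by two points (diametrically opposite) or three points (on a circumcircle).
The farthest pair is P_3–P_4 with squared distance 265. The circle on this segment as diameter has centre (7.5, 1) and r² = 265/4 = 66.25.
Check P_1: distance² to centre = 10.25 ≤ 66.25, so it lies inside.
All remaining points lie in this disk, and no smaller disk contains both endpoints, so this is the minimum enclosing circle.
r = √(66.25) ≈ 8.139.

8.139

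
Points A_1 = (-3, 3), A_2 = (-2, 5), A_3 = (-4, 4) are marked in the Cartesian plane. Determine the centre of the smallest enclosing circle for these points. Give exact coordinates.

(-17/6, 25/6)

Side lengths²: A_1A_2² = 5, A_1A_3² = 2, A_2A_3² = 5.
Since A_2A_3² = 5 < 5 + 2 = 7, the triangle is acute, so the smallest enclosing circle is the circumcircle.
Circumcentre = (-17/6, 25/6), r² = 25/18.
Centre = (-17/6, 25/6).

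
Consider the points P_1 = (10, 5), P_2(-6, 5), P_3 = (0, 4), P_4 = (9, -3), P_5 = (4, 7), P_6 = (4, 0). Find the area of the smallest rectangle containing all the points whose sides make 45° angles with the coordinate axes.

184

In coordinates u = x + y, v = x − y the rectangle is axis-aligned; the map (x,y)→(u,v) scales areas by 2.
u-values: 15, -1, 4, 6, 11, 4; range = 15 − (-1) = 16.
v-values: 5, -11, -4, 12, -3, 4; range = 12 − (-11) = 23.
Area = (16 × 23) / 2 = 184.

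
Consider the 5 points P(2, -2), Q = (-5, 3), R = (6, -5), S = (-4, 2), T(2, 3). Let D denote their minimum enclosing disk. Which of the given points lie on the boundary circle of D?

Q, R

The minimum enclosing circle of a finite set is fixed by two of the points (as a diameter) or three (as a circumcircle).
The farthest pair is Q–R with squared distance 185. The circle on this segment as diameter has centre (0.5, -1) and r² = 185/4 = 46.25.
Check P: distance² to centre = 3.25 ≤ 46.25, so it lies inside.
All remaining points lie in this disk, and no smaller disk contains both endpoints, so this is the minimum enclosing circle.
The points at distance exactly r from the centre are Q, R — 2 points.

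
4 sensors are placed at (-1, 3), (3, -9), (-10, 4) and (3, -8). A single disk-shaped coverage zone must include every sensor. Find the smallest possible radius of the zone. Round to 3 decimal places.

9.192

The minimum enclosing circle of a finite set is fixed by two of the points (as a diameter) or three (as a circumcircle).
The farthest pair is (3, -9)–(-10, 4) with squared distance 338. The circle on this segment as diameter has centre (-3.5, -2.5) and r² = 338/4 = 84.5.
Check (-1, 3): distance² to centre = 36.5 ≤ 84.5, so it lies inside.
All remaining points lie in this disk, and no smaller disk contains both endpoints, so this is the minimum enclosing circle.
r = √(84.5) ≈ 9.192.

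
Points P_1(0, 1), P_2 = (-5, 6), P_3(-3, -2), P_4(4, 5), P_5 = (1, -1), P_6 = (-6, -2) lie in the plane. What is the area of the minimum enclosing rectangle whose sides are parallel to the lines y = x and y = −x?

In coordinates u = x + y, v = x − y the rectangle is axis-aligned; the map (x,y)→(u,v) scales areas by 2.
u-values: 1, 1, -5, 9, 0, -8; range = 9 − (-8) = 17.
v-values: -1, -11, -1, -1, 2, -4; range = 2 − (-11) = 13.
Area = (17 × 13) / 2 = 110.5.

110.5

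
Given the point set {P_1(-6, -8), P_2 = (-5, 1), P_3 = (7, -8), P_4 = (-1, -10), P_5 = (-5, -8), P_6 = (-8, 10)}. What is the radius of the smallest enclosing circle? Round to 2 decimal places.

11.72

A smallest enclosing disk is always determined by at most three of the input points on its boundary.
The farthest pair is P_3–P_6 with squared distance 549. The circle on this segment as diameter has centre (-0.5, 1) and r² = 549/4 = 137.25.
Check P_1: distance² to centre = 111.25 ≤ 137.25, so it lies inside.
All remaining points lie in this disk, and no smaller disk contains both endpoints, so this is the minimum enclosing circle.
r = √(137.25) ≈ 11.72.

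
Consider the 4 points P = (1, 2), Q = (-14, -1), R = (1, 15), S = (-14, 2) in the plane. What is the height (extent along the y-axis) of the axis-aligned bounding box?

16

max y = 15, min y = -1, so height = 16.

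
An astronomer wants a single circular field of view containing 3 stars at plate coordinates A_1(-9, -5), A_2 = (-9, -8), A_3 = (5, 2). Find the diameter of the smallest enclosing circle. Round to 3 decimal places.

17.205

Side lengths²: A_1A_2² = 9, A_1A_3² = 245, A_2A_3² = 296.
Since A_2A_3² = 296 ≥ 245 + 9 = 254, the angle opposite A_2A_3 is not acute, so the smallest enclosing circle has A_2A_3 as diameter.
Centre = midpoint of A_2A_3 = (-2, -3), r² = 296/4 = 74.
Diameter = 2r = 2√74 ≈ 17.205.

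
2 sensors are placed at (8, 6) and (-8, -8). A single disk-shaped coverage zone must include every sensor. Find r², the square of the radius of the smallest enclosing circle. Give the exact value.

The smallest circle enclosing two points has them as diameter endpoints.
Centre = midpoint = (0, -1); r² = |(8, 6)−(-8, -8)|²/4 = 452/4 = 113.

113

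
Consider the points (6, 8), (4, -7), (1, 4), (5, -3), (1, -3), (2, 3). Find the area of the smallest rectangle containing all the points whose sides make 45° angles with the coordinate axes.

In coordinates u = x + y, v = x − y the rectangle is axis-aligned; the map (x,y)→(u,v) scales areas by 2.
u-values: 14, -3, 5, 2, -2, 5; range = 14 − (-3) = 17.
v-values: -2, 11, -3, 8, 4, -1; range = 11 − (-3) = 14.
Area = (17 × 14) / 2 = 119.

119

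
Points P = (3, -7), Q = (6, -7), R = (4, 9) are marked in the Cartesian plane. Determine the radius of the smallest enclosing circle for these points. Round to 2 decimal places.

8.08

Side lengths²: PQ² = 9, PR² = 257, QR² = 260.
Since QR² = 260 < 257 + 9 = 266, the triangle is acute, so the smallest enclosing circle is the circumcircle.
Circumcentre = (4.5, 0.9375), r² = 65.25390625.
r = √(65.25390625) ≈ 8.08.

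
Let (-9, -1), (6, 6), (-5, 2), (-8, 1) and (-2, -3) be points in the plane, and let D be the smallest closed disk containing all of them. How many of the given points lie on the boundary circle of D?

2

The minimum enclosing circle of a finite set is fixed by two of the points (as a diameter) or three (as a circumcircle).
The farthest pair is (-9, -1)–(6, 6) with squared distance 274. The circle on this segment as diameter has centre (-1.5, 2.5) and r² = 274/4 = 68.5.
Check (-5, 2): distance² to centre = 12.5 ≤ 68.5, so it lies inside.
All remaining points lie in this disk, and no smaller disk contains both endpoints, so this is the minimum enclosing circle.
The points at distance exactly r from the centre are (-9, -1), (6, 6) — 2 points.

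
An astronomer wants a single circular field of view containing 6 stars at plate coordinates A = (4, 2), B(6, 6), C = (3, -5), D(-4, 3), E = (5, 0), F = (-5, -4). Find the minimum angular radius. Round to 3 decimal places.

The minimum enclosing circle of a finite set is fixed by two of the points (as a diameter) or three (as a circumcircle).
The farthest pair is B–F with squared distance 221. The circle on this segment as diameter has centre (0.5, 1) and r² = 221/4 = 55.25.
Check A: distance² to centre = 13.25 ≤ 55.25, so it lies inside.
All remaining points lie in this disk, and no smaller disk contains both endpoints, so this is the minimum enclosing circle.
r = √(55.25) ≈ 7.433.

7.433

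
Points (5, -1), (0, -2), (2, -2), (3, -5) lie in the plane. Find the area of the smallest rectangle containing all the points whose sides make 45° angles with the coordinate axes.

18

In coordinates u = x + y, v = x − y the rectangle is axis-aligned; the map (x,y)→(u,v) scales areas by 2.
u-values: 4, -2, 0, -2; range = 4 − (-2) = 6.
v-values: 6, 2, 4, 8; range = 8 − 2 = 6.
Area = (6 × 6) / 2 = 18.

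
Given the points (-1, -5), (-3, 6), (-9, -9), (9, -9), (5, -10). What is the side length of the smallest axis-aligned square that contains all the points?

18

The bounding box has width 18 and height 16.
An axis-aligned square enclosing the set must have side ≥ max(width, height).
So the minimum side is max(18, 16) = 18.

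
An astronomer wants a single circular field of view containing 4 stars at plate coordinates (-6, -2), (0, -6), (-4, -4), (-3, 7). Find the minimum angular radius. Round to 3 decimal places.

6.671

By Welzl's lemma the MEC is supported by two points (diametrically opposite) or three points (on a circumcircle).
The farthest pair is (0, -6)–(-3, 7) with squared distance 178. The circle on this segment as diameter has centre (-1.5, 0.5) and r² = 178/4 = 44.5.
Check (-6, -2): distance² to centre = 26.5 ≤ 44.5, so it lies inside.
All remaining points lie in this disk, and no smaller disk contains both endpoints, so this is the minimum enclosing circle.
r = √(44.5) ≈ 6.671.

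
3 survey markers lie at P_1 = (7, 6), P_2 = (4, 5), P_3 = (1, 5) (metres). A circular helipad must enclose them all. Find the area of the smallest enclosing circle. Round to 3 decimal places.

Side lengths²: P_1P_2² = 10, P_1P_3² = 37, P_2P_3² = 9.
Since P_1P_3² = 37 ≥ 10 + 9 = 19, the angle opposite P_1P_3 is not acute, so the smallest enclosing circle has P_1P_3 as diameter.
Centre = midpoint of P_1P_3 = (4, 5.5), r² = 37/4 = 9.25.
Area = π·r² = π·9.25 ≈ 29.060.

29.060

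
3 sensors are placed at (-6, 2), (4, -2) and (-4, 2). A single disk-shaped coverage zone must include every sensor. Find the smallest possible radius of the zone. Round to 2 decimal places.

Call the three points A, B, C in the order given.
Side lengths²: AB² = 116, AC² = 4, BC² = 80.
Since AB² = 116 ≥ 80 + 4 = 84, the angle opposite AB is not acute, so the smallest enclosing circle has AB as diameter.
Centre = midpoint of AB = (-1, 0), r² = 116/4 = 29.
r = √29 ≈ 5.39.

5.39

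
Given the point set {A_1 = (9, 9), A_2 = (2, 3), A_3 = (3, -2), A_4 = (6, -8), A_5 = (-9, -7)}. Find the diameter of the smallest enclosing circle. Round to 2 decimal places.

The farthest pair is A_1–A_5 with squared distance 580. The circle on this segment as diameter has centre (0, 1) and r² = 580/4 = 145.
Check A_2: distance² to centre = 8 ≤ 145, so it lies inside.
All remaining points lie in this disk, and no smaller disk contains both endpoints, so this is the minimum enclosing circle.
Diameter = 2r = 2√145 ≈ 24.08.

24.08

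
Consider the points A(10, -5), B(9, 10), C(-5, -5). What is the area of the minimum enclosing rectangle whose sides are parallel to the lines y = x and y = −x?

232

In coordinates u = x + y, v = x − y the rectangle is axis-aligned; the map (x,y)→(u,v) scales areas by 2.
u-values: 5, 19, -10; range = 19 − (-10) = 29.
v-values: 15, -1, 0; range = 15 − (-1) = 16.
Area = (29 × 16) / 2 = 232.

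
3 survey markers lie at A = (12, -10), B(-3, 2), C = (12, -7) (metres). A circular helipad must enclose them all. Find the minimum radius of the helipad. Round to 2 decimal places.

Side lengths²: AB² = 369, AC² = 9, BC² = 306.
Since AB² = 369 ≥ 306 + 9 = 315, the angle opposite AB is not acute, so the smallest enclosing circle has AB as diameter.
Centre = midpoint of AB = (4.5, -4), r² = 369/4 = 92.25.
r = √(92.25) ≈ 9.60.

9.60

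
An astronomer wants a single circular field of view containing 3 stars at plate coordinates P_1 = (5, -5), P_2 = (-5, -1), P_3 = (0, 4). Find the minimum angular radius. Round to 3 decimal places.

Side lengths²: P_1P_2² = 116, P_1P_3² = 106, P_2P_3² = 50.
Since P_1P_2² = 116 < 106 + 50 = 156, the triangle is acute, so the smallest enclosing circle is the circumcircle.
Circumcentre = (4/7, -11/7), r² = 1537/49.
r = √(1537/49) ≈ 5.601.

5.601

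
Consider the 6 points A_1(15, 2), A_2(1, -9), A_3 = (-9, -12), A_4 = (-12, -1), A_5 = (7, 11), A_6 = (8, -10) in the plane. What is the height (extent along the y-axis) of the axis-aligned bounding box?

23

max y = 11, min y = -12, so height = 23.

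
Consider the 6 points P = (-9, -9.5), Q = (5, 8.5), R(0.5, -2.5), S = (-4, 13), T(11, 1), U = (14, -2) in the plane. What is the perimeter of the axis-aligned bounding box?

Width = max x − min x = 14 − (-9) = 23.
Height = max y − min y = 13 − (-9.5) = 22.5.
Perimeter = 2(23 + 22.5) = 91.

91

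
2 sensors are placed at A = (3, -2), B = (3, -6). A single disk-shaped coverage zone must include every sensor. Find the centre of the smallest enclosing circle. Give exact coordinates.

The smallest circle enclosing two points has them as diameter endpoints.
Centre = midpoint = (3, -4); r² = |AB|²/4 = 16/4 = 4.
Centre = (3, -4).

(3, -4)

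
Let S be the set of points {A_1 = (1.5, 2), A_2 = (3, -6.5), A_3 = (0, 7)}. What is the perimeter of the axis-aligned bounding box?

33

Width = max x − min x = 3 − 0 = 3.
Height = max y − min y = 7 − (-6.5) = 13.5.
Perimeter = 2(3 + 13.5) = 33.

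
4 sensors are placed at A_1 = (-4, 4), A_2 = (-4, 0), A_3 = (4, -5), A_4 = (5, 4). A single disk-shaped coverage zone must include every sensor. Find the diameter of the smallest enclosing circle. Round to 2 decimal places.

The minimum enclosing circle is determined by three boundary points: A_1, A_3, A_4.
Their circumcentre is (0.5, -1/18) with r² = 5945/162.
The farthest remaining point A_2 is at distance² 3281/162 ≤ 5945/162.
Diameter = 2r = 2√(5945/162) ≈ 12.12.

12.12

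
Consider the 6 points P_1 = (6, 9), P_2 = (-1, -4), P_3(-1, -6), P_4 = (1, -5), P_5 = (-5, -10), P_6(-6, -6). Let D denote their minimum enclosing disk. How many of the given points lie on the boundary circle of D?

2

The minimum enclosing circle of a finite set is fixed by two of the points (as a diameter) or three (as a circumcircle).
The farthest pair is P_1–P_5 with squared distance 482. The circle on this segment as diameter has centre (0.5, -0.5) and r² = 482/4 = 120.5.
Check P_2: distance² to centre = 14.5 ≤ 120.5, so it lies inside.
All remaining points lie in this disk, and no smaller disk contains both endpoints, so this is the minimum enclosing circle.
The points at distance exactly r from the centre are P_1, P_5 — 2 points.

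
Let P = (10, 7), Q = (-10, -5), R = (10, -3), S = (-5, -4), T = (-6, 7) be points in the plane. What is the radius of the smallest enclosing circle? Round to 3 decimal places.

11.662

A smallest enclosing disk is always determined by at most three of the input points on its boundary.
The farthest pair is P–Q with squared distance 544. The circle on this segment as diameter has centre (0, 1) and r² = 544/4 = 136.
Check R: distance² to centre = 116 ≤ 136, so it lies inside.
All remaining points lie in this disk, and no smaller disk contains both endpoints, so this is the minimum enclosing circle.
r = √136 ≈ 11.662.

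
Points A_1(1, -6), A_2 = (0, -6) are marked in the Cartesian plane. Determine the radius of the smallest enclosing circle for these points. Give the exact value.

0.5

The smallest circle enclosing two points has them as diameter endpoints.
Centre = midpoint = (0.5, -6); r² = |A_1A_2|²/4 = 1/4 = 0.25.
r = √(0.25) = 0.5.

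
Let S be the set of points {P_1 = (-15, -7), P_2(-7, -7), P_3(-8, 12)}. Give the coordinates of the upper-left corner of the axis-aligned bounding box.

(-15, 12)

x-range [-15, -7], y-range [-7, 12].
The upper-left corner is (-15, 12).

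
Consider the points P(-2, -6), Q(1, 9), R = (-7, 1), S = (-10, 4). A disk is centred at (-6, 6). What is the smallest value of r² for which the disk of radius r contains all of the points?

The required radius is the distance from (-6, 6) to the farthest point.
Squared distances: 160, 58, 26, 20.
Maximum is 160, attained at P.

160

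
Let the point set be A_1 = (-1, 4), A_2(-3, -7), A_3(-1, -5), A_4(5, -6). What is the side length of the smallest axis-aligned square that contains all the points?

11

The bounding box has width 8 and height 11.
An axis-aligned square enclosing the set must have side ≥ max(width, height).
So the minimum side is max(8, 11) = 11.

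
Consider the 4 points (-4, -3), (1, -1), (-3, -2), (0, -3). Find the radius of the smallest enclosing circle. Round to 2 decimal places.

2.69

By Welzl's lemma the MEC is supported by two points (diametrically opposite) or three points (on a circumcircle).
The farthest pair is (-4, -3)–(1, -1) with squared distance 29. The circle on this segment as diameter has centre (-1.5, -2) and r² = 29/4 = 7.25.
Check (-3, -2): distance² to centre = 2.25 ≤ 7.25, so it lies inside.
All remaining points lie in this disk, and no smaller disk contains both endpoints, so this is the minimum enclosing circle.
r = √(7.25) ≈ 2.69.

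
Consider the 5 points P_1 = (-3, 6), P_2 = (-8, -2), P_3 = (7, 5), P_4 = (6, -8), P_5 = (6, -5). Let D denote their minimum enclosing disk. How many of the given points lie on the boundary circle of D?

3

A smallest enclosing disk is always determined by at most three of the input points on its boundary.
The minimum enclosing circle is determined by three boundary points: P_2, P_3, P_4.
Their circumcentre is (65/94, -99/94) with r² = 337705/4418.
The farthest remaining point P_1 is at distance² 279989/4418 ≤ 337705/4418.
The points at distance exactly r from the centre are P_2, P_3, P_4 — 3 points.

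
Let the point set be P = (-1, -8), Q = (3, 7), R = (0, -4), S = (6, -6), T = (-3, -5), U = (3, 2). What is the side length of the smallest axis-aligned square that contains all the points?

The bounding box has width 9 and height 15.
An axis-aligned square enclosing the set must have side ≥ max(width, height).
So the minimum side is max(9, 15) = 15.

15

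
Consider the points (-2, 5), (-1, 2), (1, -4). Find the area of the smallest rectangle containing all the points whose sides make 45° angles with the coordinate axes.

36

In coordinates u = x + y, v = x − y the rectangle is axis-aligned; the map (x,y)→(u,v) scales areas by 2.
u-values: 3, 1, -3; range = 3 − (-3) = 6.
v-values: -7, -3, 5; range = 5 − (-7) = 12.
Area = (6 × 12) / 2 = 36.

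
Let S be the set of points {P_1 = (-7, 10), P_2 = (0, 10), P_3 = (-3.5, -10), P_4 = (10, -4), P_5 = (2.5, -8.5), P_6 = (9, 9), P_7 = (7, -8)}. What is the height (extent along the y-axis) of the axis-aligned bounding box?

20

max y = 10, min y = -10, so height = 20.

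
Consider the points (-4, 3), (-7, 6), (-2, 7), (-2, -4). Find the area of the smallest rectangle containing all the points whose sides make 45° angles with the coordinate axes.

82.5

In coordinates u = x + y, v = x − y the rectangle is axis-aligned; the map (x,y)→(u,v) scales areas by 2.
u-values: -1, -1, 5, -6; range = 5 − (-6) = 11.
v-values: -7, -13, -9, 2; range = 2 − (-13) = 15.
Area = (11 × 15) / 2 = 82.5.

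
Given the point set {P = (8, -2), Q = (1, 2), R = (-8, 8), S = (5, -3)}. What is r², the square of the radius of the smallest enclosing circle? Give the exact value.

The farthest pair is P–R with squared distance 356. The circle on this segment as diameter has centre (0, 3) and r² = 356/4 = 89.
Check Q: distance² to centre = 2 ≤ 89, so it lies inside.
All remaining points lie in this disk, and no smaller disk contains both endpoints, so this is the minimum enclosing circle.

89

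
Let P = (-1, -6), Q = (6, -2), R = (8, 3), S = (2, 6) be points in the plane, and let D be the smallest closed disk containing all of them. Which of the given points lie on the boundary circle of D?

By Welzl's lemma the MEC is supported by two points (diametrically opposite) or three points (on a circumcircle).
The minimum enclosing circle is determined by three boundary points: P, R, S.
Their circumcentre is (2.5, -0.5) with r² = 42.5.
The farthest remaining point Q is at distance² 14.5 ≤ 42.5.
The points at distance exactly r from the centre are P, R, S — 3 points.

P, R, S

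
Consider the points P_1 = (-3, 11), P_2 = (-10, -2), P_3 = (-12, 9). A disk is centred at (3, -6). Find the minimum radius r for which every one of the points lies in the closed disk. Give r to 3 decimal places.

21.213

The required radius is the distance from (3, -6) to the farthest point.
Squared distances: 325, 185, 450.
Maximum is 450, attained at P_3.
r = √450 ≈ 21.213.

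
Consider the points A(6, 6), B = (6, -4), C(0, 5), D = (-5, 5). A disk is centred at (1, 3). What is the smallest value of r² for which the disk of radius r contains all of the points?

The required radius is the distance from (1, 3) to the farthest point.
Squared distances: 34, 74, 5, 40.
Maximum is 74, attained at B.

74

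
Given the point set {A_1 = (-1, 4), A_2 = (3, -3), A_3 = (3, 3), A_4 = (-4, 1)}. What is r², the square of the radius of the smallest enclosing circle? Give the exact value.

A smallest enclosing disk is always determined by at most three of the input points on its boundary.
The minimum enclosing circle is determined by three boundary points: A_2, A_3, A_4.
Their circumcentre is (1/14, 0) with r² = 3445/196.
The farthest remaining point A_1 is at distance² 3361/196 ≤ 3445/196.

3445/196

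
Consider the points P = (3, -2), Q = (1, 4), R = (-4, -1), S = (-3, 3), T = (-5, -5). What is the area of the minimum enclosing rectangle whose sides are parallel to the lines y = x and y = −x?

In coordinates u = x + y, v = x − y the rectangle is axis-aligned; the map (x,y)→(u,v) scales areas by 2.
u-values: 1, 5, -5, 0, -10; range = 5 − (-10) = 15.
v-values: 5, -3, -3, -6, 0; range = 5 − (-6) = 11.
Area = (15 × 11) / 2 = 82.5.

82.5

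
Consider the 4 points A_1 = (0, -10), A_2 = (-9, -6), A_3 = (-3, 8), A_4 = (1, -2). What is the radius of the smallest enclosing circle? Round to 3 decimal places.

The farthest pair is A_1–A_3 with squared distance 333. The circle on this segment as diameter has centre (-1.5, -1) and r² = 333/4 = 83.25.
Check A_2: distance² to centre = 81.25 ≤ 83.25, so it lies inside.
All remaining points lie in this disk, and no smaller disk contains both endpoints, so this is the minimum enclosing circle.
r = √(83.25) ≈ 9.124.

9.124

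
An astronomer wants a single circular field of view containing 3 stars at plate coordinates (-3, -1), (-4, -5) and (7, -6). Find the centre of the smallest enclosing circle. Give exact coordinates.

(29/18, -77/18)

Call the three points A, B, C in the order given.
Side lengths²: AB² = 17, AC² = 125, BC² = 122.
Since AC² = 125 < 122 + 17 = 139, the triangle is acute, so the smallest enclosing circle is the circumcircle.
Circumcentre = (29/18, -77/18), r² = 5185/162.
Centre = (29/18, -77/18).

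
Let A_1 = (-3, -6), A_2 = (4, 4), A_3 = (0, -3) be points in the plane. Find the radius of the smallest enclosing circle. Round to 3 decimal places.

Side lengths²: A_1A_2² = 149, A_1A_3² = 18, A_2A_3² = 65.
Since A_1A_2² = 149 ≥ 65 + 18 = 83, the angle opposite A_1A_2 is not acute, so the smallest enclosing circle has A_1A_2 as diameter.
Centre = midpoint of A_1A_2 = (0.5, -1), r² = 149/4 = 37.25.
r = √(37.25) ≈ 6.103.

6.103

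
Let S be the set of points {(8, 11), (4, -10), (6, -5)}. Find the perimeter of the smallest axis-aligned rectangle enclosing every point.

Width = max x − min x = 8 − 4 = 4.
Height = max y − min y = 11 − (-10) = 21.
Perimeter = 2(4 + 21) = 50.

50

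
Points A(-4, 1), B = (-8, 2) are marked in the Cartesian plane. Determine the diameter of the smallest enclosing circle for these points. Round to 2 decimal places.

The smallest circle enclosing two points has them as diameter endpoints.
Centre = midpoint = (-6, 1.5); r² = |AB|²/4 = 17/4 = 4.25.
Diameter = 2r = 2√(4.25) ≈ 4.12.

4.12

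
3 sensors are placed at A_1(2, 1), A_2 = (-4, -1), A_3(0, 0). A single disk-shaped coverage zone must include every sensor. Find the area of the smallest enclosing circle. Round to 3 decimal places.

31.416

Side lengths²: A_1A_2² = 40, A_1A_3² = 5, A_2A_3² = 17.
Since A_1A_2² = 40 ≥ 17 + 5 = 22, the angle opposite A_1A_2 is not acute, so the smallest enclosing circle has A_1A_2 as diameter.
Centre = midpoint of A_1A_2 = (-1, 0), r² = 40/4 = 10.
Area = π·r² = π·10 ≈ 31.416.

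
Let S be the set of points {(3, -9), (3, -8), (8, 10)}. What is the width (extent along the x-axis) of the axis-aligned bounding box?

max x = 8, min x = 3, so width = 5.

5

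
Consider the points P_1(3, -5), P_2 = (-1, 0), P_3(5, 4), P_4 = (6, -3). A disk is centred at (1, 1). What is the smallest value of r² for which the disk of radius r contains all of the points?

41

The required radius is the distance from (1, 1) to the farthest point.
Squared distances: 40, 5, 25, 41.
Maximum is 41, attained at P_4.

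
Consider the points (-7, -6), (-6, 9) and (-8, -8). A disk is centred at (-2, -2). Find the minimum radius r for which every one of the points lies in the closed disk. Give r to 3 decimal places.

11.705

The required radius is the distance from (-2, -2) to the farthest point.
Squared distances: 41, 137, 72.
Maximum is 137, attained at (-6, 9).
r = √137 ≈ 11.705.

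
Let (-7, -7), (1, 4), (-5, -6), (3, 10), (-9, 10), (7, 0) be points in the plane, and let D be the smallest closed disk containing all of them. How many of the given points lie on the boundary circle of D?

3

The minimum enclosing circle is determined by three boundary points: (-7, -7), (-9, 10), (7, 0).
Their circumcentre is (-101/36, 19/9) with r² = 130385/1296.
The farthest remaining point (3, 10) is at distance² 124337/1296 ≤ 130385/1296.
The points at distance exactly r from the centre are (-7, -7), (-9, 10), (7, 0) — 3 points.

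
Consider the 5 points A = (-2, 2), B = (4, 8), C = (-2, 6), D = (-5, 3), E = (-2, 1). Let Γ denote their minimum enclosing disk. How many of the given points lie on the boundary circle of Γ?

2

By Welzl's lemma the MEC is supported by two points (diametrically opposite) or three points (on a circumcircle).
The farthest pair is B–D with squared distance 106. The circle on this segment as diameter has centre (-0.5, 5.5) and r² = 106/4 = 26.5.
Check A: distance² to centre = 14.5 ≤ 26.5, so it lies inside.
All remaining points lie in this disk, and no smaller disk contains both endpoints, so this is the minimum enclosing circle.
The points at distance exactly r from the centre are B, D — 2 points.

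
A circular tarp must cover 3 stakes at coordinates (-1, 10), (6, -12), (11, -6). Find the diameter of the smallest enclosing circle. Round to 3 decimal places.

Call the three points A, B, C in the order given.
Side lengths²: AB² = 533, AC² = 400, BC² = 61.
Since AB² = 533 ≥ 400 + 61 = 461, the angle opposite AB is not acute, so the smallest enclosing circle has AB as diameter.
Centre = midpoint of AB = (2.5, -1), r² = 533/4 = 133.25.
Diameter = 2r = 2√(133.25) ≈ 23.087.

23.087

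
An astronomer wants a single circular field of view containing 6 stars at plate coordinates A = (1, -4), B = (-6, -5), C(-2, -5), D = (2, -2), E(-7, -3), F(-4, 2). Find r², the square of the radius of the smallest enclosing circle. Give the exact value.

9061/441

The minimum enclosing circle is determined by three boundary points: D, E, F.
Their circumcentre is (-53/21, -16/7) with r² = 9061/441.
The farthest remaining point B is at distance² 8578/441 ≤ 9061/441.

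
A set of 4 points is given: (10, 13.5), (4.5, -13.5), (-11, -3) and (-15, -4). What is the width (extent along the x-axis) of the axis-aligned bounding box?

max x = 10, min x = -15, so width = 25.

25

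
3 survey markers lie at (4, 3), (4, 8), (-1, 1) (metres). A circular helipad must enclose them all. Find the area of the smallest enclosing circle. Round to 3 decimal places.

58.119

Call the three points A, B, C in the order given.
Side lengths²: AB² = 25, AC² = 29, BC² = 74.
Since BC² = 74 ≥ 29 + 25 = 54, the angle opposite BC is not acute, so the smallest enclosing circle has BC as diameter.
Centre = midpoint of BC = (1.5, 4.5), r² = 74/4 = 18.5.
Area = π·r² = π·18.5 ≈ 58.119.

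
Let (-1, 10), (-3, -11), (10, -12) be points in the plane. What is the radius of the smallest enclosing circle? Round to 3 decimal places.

12.300

Call the three points A, B, C in the order given.
Side lengths²: AB² = 445, AC² = 605, BC² = 170.
Since AC² = 605 < 445 + 170 = 615, the triangle is acute, so the smallest enclosing circle is the circumcircle.
Circumcentre = (4.3, -1.1), r² = 151.3.
r = √(151.3) ≈ 12.300.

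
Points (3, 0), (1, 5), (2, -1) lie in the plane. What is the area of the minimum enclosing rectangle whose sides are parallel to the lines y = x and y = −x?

In coordinates u = x + y, v = x − y the rectangle is axis-aligned; the map (x,y)→(u,v) scales areas by 2.
u-values: 3, 6, 1; range = 6 − 1 = 5.
v-values: 3, -4, 3; range = 3 − (-4) = 7.
Area = (5 × 7) / 2 = 17.5.

17.5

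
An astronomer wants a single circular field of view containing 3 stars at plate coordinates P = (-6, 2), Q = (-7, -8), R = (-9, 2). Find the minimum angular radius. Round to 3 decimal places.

Side lengths²: PQ² = 101, PR² = 9, QR² = 104.
Since QR² = 104 < 101 + 9 = 110, the triangle is acute, so the smallest enclosing circle is the circumcircle.
Circumcentre = (-7.5, -2.9), r² = 26.26.
r = √(26.26) ≈ 5.124.

5.124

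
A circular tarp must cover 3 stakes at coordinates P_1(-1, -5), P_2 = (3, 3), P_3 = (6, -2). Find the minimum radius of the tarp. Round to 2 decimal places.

Side lengths²: P_1P_2² = 80, P_1P_3² = 58, P_2P_3² = 34.
Since P_1P_2² = 80 < 58 + 34 = 92, the triangle is acute, so the smallest enclosing circle is the circumcircle.
Circumcentre = (17/11, -14/11), r² = 2465/121.
r = √(2465/121) ≈ 4.51.

4.51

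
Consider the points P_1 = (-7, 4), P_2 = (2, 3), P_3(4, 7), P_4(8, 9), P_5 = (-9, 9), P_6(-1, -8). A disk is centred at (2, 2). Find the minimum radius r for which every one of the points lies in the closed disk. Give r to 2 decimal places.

The required radius is the distance from (2, 2) to the farthest point.
Squared distances: 85, 1, 29, 85, 170, 109.
Maximum is 170, attained at P_5.
r = √170 ≈ 13.04.

13.04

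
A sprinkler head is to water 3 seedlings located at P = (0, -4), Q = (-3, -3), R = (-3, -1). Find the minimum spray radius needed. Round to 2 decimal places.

Side lengths²: PQ² = 10, PR² = 18, QR² = 4.
Since PR² = 18 ≥ 10 + 4 = 14, the angle opposite PR is not acute, so the smallest enclosing circle has PR as diameter.
Centre = midpoint of PR = (-1.5, -2.5), r² = 18/4 = 4.5.
r = √(4.5) ≈ 2.12.

2.12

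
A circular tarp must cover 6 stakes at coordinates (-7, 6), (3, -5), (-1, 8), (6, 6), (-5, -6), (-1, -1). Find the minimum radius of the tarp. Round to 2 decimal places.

8.25

By Welzl's lemma the MEC is supported by two points (diametrically opposite) or three points (on a circumcircle).
The minimum enclosing circle is determined by three boundary points: (-7, 6), (6, 6), (-5, -6).
Their circumcentre is (-0.5, 11/12) with r² = 9805/144.
The farthest remaining point (-1, 8) is at distance² 7261/144 ≤ 9805/144.
r = √(9805/144) ≈ 8.25.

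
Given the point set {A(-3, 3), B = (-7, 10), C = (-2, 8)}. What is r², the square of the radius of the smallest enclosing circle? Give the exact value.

Side lengths²: AB² = 65, AC² = 26, BC² = 29.
Since AB² = 65 ≥ 29 + 26 = 55, the angle opposite AB is not acute, so the smallest enclosing circle has AB as diameter.
Centre = midpoint of AB = (-5, 6.5), r² = 65/4 = 16.25.

16.25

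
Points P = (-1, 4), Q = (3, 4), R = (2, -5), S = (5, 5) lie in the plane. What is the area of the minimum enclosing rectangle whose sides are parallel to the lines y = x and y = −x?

78

In coordinates u = x + y, v = x − y the rectangle is axis-aligned; the map (x,y)→(u,v) scales areas by 2.
u-values: 3, 7, -3, 10; range = 10 − (-3) = 13.
v-values: -5, -1, 7, 0; range = 7 − (-5) = 12.
Area = (13 × 12) / 2 = 78.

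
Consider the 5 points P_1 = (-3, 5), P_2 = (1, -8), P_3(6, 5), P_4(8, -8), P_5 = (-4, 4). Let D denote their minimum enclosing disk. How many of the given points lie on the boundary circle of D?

3

By Welzl's lemma the MEC is supported by two points (diametrically opposite) or three points (on a circumcircle).
The farthest pair is P_1–P_4 with squared distance 290. The circle on this segment as diameter has centre (2.5, -1.5) and r² = 290/4 = 72.5.
Check P_2: distance² to centre = 44.5 ≤ 72.5, so it lies inside.
All remaining points lie in this disk, and no smaller disk contains both endpoints, so this is the minimum enclosing circle.
The points at distance exactly r from the centre are P_1, P_4, P_5 — 3 points.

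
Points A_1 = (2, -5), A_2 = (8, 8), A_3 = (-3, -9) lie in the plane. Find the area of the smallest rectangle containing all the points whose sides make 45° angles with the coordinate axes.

98

In coordinates u = x + y, v = x − y the rectangle is axis-aligned; the map (x,y)→(u,v) scales areas by 2.
u-values: -3, 16, -12; range = 16 − (-12) = 28.
v-values: 7, 0, 6; range = 7 − 0 = 7.
Area = (28 × 7) / 2 = 98.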